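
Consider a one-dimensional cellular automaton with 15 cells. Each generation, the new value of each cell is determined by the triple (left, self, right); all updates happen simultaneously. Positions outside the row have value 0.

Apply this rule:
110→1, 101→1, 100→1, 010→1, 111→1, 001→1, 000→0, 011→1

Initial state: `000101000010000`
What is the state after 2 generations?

011111111111100

generation 1: 001111100111000
generation 2: 011111111111100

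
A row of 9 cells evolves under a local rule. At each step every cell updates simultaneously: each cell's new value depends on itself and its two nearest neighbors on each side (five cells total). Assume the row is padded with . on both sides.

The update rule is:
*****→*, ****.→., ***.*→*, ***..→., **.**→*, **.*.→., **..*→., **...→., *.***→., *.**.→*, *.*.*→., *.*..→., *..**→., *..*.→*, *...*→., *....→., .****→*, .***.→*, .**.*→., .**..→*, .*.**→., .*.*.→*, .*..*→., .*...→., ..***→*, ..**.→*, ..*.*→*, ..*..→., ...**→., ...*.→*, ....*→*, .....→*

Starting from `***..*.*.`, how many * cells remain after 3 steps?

5

step 1: **..***..
step 2: **..**...
step 3: **..**..*
count of *: 5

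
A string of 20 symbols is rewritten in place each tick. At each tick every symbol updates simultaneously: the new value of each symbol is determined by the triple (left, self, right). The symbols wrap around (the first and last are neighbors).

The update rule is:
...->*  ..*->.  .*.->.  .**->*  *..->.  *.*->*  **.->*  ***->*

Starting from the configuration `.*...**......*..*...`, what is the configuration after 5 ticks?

**.*****************

...*.**.****......**
.*..********.****.**
*...****************
*.*.****************
**.*****************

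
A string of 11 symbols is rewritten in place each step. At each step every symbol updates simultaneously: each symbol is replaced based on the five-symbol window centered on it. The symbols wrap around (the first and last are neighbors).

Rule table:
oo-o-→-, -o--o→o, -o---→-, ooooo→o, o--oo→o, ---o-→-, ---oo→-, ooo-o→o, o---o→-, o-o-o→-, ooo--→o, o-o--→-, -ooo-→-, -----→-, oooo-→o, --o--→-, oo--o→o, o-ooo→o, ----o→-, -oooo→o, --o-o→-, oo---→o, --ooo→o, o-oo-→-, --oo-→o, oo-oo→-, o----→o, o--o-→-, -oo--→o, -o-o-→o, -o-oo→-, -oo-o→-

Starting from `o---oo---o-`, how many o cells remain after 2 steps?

----ooo---o
-o--o-oo---
count of o: 4

4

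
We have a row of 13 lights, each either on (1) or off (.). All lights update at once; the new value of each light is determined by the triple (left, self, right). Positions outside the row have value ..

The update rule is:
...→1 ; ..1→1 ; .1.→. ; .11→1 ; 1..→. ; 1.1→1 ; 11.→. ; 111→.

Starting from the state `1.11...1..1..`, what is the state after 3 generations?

generation 1: .11..11..1..1
generation 2: 11..11..1..1.
generation 3: 1..11..1..1..

1..11..1..1..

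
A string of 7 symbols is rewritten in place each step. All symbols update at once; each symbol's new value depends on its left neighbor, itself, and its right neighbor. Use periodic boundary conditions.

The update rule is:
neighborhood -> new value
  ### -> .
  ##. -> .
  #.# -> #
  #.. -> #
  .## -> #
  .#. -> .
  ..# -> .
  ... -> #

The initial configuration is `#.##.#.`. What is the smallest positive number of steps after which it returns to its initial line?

7

step 1: .##.#.#
step 2: ##.#.#.
step 3: #.#.#.#
step 4: .#.#.##
step 5: #.#.##.
step 6: .#.##.#
step 7: #.##.#.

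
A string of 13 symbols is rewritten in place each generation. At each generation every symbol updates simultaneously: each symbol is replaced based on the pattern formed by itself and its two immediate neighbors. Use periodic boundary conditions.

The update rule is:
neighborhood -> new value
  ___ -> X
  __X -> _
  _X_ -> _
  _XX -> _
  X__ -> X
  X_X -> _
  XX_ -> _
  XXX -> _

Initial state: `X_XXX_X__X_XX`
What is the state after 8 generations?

XXX__XXXXXXXX

generation 1: _______X_____
generation 2: XXXXXX__XXXXX
generation 3: ______X______
generation 4: XXXXX__XXXXXX
generation 5: _____X_______
generation 6: XXXX__XXXXXXX
generation 7: ____X________
generation 8: XXX__XXXXXXXX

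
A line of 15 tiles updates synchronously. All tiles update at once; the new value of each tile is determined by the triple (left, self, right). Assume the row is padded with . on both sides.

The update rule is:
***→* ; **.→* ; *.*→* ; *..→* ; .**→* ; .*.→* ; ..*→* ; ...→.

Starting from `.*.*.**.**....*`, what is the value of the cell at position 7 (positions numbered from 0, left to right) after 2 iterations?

*

iteration 1: ***********..**
iteration 2: ***************
position 7 holds *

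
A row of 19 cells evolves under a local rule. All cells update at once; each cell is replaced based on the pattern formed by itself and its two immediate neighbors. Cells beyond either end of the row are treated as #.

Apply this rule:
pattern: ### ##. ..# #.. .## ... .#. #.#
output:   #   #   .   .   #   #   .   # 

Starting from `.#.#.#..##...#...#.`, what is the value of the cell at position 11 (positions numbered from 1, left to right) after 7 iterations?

#

iteration 1: #.#.#...##.#...#..#
iteration 2: ##.#..#.###..#....#
iteration 3: ###....####....##.#
iteration 4: ###.##.####.##.####
iteration 5: ###################
iteration 6: ###################  (fixed point — unchanged through iteration 7)
position 11 holds #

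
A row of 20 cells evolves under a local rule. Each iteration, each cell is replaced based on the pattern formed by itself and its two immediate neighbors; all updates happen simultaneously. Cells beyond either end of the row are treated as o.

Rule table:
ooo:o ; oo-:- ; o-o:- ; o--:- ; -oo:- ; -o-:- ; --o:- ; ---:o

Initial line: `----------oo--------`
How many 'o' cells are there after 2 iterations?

12

iteration 1: -oooooooo----oooooo-
iteration 2: --oooooo--oo--oooo--
count of o: 12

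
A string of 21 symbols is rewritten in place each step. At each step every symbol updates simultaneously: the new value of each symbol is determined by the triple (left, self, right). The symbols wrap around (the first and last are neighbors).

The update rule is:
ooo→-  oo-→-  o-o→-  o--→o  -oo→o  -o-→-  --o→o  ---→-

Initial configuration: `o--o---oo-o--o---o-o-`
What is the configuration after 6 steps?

--o-o-oo-----o-o-oo--

step 1: -oo-o-oo---oo-o-o----
step 2: oo----o-o-oo-----o---
step 3: o-o--o----o-o---o-o-o
step 4: ---oo-o--o---o-o----o
step 5: o-oo---oo-o-o---o--o-
step 6: --o-o-oo-----o-o-oo--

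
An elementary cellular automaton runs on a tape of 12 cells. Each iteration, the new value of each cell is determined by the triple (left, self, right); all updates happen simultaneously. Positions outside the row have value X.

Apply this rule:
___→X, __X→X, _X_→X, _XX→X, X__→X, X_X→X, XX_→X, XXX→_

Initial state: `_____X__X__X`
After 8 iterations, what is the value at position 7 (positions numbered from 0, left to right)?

_

iteration 1: XXXXXXXXXXXX
iteration 2: ____________
iteration 3: XXXXXXXXXXXX  (repeats iteration 1; period 2)
iteration 8: ____________
position 7 holds _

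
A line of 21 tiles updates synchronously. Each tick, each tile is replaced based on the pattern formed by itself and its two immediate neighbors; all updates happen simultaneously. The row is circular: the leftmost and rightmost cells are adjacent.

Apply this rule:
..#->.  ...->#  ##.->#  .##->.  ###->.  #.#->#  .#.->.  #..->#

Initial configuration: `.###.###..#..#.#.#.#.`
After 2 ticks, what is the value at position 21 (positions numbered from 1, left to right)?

.

...##..##..#..#.#.#.#
##..##..##..#..#.#.#.
position 21 holds .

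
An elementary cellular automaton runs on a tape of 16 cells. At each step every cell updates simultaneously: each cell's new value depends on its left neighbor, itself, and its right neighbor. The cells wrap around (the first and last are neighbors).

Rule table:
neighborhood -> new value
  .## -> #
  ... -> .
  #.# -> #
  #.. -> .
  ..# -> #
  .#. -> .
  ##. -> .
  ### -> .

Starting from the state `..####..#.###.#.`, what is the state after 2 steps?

##....#.##..#...

.##....#.##..#..
##....#.##..#...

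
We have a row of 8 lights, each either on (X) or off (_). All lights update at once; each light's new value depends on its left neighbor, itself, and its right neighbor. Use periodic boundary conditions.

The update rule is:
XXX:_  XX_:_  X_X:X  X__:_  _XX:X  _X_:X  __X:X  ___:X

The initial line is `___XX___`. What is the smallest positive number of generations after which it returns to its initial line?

generation 1: XXXX__XX
generation 2: _____XX_
generation 3: XXXXXX__
generation 4: X______X
generation 5: __XXXXXX
generation 6: _XX_____
generation 7: XX__XXXX
generation 8: ___XX___

8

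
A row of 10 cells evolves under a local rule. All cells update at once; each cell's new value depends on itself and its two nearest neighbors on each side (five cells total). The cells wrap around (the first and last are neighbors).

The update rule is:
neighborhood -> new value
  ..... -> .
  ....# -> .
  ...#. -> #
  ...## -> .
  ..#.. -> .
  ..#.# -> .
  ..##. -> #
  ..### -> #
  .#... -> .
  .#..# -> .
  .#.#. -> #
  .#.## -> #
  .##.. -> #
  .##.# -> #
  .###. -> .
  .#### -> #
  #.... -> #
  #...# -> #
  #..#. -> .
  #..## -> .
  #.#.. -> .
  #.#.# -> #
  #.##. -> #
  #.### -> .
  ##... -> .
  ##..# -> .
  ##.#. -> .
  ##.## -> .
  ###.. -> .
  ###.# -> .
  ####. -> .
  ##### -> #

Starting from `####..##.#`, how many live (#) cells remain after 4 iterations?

5

##....##..
##.#..##..
##....##..  (repeats iteration 1; period 2)
iteration 4: ##.#..##..
count of #: 5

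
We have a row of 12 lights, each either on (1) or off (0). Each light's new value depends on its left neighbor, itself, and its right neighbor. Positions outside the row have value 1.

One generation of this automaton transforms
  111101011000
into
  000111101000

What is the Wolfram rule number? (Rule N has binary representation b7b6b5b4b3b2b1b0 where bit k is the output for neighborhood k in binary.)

position 0: 111 → 0  (bit 7 = 0)
position 3: 110 → 1  (bit 6 = 1)
position 4: 101 → 1  (bit 5 = 1)
position 9: 100 → 0  (bit 4 = 0)
position 7: 011 → 0  (bit 3 = 0)
position 5: 010 → 1  (bit 2 = 1)
position 11: 001 → 0  (bit 1 = 0)
position 10: 000 → 0  (bit 0 = 0)
bits b7..b0 = 01100100 = 100

100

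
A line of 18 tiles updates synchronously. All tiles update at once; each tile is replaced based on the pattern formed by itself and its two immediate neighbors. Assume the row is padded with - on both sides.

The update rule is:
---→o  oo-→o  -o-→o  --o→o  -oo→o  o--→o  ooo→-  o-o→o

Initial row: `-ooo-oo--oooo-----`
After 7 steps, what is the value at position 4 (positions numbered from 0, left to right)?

oo-ooooooo--oooooo
oooo-----oooo----o
o--ooooooo--oooooo
oooo-----oooo----o  (repeats step 2; period 2)
step 7: o--ooooooo--oooooo
position 4 holds o

o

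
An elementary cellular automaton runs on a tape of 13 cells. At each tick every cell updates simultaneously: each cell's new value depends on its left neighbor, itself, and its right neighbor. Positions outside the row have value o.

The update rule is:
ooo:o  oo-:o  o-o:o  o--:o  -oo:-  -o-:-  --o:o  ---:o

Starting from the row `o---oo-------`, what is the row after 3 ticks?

oooooo-oooooo

tick 1: oooo-oooooooo
tick 2: ooooo-ooooooo
tick 3: oooooo-oooooo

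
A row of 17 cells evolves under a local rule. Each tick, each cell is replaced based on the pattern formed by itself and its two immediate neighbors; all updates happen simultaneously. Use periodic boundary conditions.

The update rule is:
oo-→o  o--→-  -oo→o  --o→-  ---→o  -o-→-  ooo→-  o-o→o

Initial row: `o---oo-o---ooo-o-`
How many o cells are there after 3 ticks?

9

tick 1: --o-ooo--o-o-oo-o
tick 2: ---oo-o---o-oooo-
tick 3: oo-ooo--o--oo--o-
count of o: 9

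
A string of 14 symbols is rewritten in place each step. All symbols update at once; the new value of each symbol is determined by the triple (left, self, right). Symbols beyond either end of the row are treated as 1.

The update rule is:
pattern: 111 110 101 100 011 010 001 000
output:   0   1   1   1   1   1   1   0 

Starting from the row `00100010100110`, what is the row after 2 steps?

00011100000000

11110111111111
00011100000000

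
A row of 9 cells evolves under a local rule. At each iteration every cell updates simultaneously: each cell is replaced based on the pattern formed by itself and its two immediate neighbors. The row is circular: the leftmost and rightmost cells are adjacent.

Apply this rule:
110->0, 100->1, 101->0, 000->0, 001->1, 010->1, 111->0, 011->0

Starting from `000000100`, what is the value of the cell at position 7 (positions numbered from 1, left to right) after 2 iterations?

0

000001110
000010001
position 7 holds 0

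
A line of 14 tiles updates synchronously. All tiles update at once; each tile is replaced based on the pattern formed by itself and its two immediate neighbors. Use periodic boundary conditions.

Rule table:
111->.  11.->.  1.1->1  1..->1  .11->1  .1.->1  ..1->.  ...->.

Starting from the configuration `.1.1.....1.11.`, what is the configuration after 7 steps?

step 1: .1111....111.1
step 2: 11...1...1..11
step 3: ..1..11..11.1.
step 4: ..11.1.1.1.111
step 5: 1.1.11111111..
step 6: 11111.......1.
step 7: 1....1......11

1....1......11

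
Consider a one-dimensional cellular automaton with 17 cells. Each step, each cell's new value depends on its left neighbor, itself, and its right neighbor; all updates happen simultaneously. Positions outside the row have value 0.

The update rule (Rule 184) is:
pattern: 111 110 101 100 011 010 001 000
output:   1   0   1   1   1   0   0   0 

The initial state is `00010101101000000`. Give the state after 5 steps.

00001011010100000
00000110101010000
00000101010101000
00000010101010100
00000001010101010

00000001010101010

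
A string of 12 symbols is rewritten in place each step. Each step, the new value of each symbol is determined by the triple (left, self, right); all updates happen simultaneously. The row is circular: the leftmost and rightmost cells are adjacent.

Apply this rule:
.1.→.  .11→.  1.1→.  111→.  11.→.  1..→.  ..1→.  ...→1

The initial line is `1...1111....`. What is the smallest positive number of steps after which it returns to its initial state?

..1......11.
1...1111....

2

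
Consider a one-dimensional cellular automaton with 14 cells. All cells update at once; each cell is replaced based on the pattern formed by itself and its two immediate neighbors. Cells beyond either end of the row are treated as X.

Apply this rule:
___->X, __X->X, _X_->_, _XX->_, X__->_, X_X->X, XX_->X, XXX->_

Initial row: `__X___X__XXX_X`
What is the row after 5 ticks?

_XX_X__X_X__X_

tick 1: _X__XX__X__XX_
tick 2: X__X_X_X__X_XX
tick 3: X_X_X_X__X_X__
tick 4: XX_X_X__X_X__X
tick 5: _XX_X__X_X__X_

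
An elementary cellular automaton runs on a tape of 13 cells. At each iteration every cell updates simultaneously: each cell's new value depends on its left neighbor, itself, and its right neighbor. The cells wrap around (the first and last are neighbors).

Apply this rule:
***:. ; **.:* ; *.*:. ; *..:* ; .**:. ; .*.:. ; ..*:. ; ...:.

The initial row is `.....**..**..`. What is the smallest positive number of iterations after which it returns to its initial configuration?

iteration 1: ......**..**.
iteration 2: .......**..**
iteration 3: *.......**..*
iteration 4: **.......**..
iteration 5: .**.......**.
iteration 6: ..**.......**
iteration 7: *..**.......*
iteration 8: **..**.......
iteration 9: .**..**......
iteration 10: ..**..**.....
iteration 11: ...**..**....
iteration 12: ....**..**...
iteration 13: .....**..**..

13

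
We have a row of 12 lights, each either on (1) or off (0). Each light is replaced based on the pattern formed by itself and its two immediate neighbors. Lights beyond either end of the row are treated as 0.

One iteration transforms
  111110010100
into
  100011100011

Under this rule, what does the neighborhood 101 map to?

0

At position 8 the neighborhood is 101; the next row has 0 there.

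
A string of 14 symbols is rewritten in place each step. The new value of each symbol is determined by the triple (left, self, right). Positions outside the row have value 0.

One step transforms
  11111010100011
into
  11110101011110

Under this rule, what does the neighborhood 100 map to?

1

At position 9 the neighborhood is 100; the next row has 1 there.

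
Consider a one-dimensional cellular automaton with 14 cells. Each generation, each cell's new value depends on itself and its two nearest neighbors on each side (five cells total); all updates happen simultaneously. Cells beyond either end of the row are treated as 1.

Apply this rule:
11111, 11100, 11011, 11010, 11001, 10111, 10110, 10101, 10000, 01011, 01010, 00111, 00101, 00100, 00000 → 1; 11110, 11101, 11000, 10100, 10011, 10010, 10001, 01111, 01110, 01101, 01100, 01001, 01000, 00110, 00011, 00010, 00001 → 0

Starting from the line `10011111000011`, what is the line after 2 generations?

generation 1: 11010101010010
generation 2: 00111111100011

00111111100011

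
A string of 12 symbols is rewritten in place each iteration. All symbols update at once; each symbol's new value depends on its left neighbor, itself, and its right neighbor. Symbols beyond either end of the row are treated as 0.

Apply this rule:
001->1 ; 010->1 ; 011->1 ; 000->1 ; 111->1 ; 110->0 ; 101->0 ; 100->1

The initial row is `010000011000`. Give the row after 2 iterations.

111111100110

111111110111
111111100110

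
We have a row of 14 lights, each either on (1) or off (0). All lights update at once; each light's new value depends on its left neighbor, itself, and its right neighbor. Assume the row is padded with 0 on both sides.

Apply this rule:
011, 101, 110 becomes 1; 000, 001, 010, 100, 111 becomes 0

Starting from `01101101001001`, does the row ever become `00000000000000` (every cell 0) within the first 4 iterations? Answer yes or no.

01111110000000
01000010000000
00000000000000
all cells are 0 at iteration 3

yes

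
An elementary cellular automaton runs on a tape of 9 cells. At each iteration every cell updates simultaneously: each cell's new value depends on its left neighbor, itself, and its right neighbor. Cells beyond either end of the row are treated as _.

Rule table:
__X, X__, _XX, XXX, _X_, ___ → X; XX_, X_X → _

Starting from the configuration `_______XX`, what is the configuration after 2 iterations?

XXXXXXX_X

iteration 1: XXXXXXXX_
iteration 2: XXXXXXX_X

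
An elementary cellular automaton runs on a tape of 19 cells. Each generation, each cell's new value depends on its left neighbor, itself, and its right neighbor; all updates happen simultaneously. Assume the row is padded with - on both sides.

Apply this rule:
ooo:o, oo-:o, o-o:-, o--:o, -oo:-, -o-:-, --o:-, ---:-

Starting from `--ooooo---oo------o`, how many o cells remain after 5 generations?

7

generation 1: ---ooooo---oo------
generation 2: ----ooooo---oo-----
generation 3: -----ooooo---oo----
generation 4: ------ooooo---oo---
generation 5: -------ooooo---oo--
count of o: 7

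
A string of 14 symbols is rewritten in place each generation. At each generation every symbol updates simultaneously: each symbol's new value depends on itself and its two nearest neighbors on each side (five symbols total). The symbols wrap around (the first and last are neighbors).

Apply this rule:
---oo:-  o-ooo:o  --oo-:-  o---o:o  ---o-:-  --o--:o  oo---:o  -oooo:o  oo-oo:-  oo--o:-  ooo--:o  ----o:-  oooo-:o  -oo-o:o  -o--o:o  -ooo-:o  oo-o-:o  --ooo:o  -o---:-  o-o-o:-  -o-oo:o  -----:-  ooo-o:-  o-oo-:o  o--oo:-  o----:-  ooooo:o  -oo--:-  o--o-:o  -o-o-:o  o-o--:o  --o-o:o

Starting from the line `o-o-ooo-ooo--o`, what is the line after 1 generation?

oo-ooo--ooo---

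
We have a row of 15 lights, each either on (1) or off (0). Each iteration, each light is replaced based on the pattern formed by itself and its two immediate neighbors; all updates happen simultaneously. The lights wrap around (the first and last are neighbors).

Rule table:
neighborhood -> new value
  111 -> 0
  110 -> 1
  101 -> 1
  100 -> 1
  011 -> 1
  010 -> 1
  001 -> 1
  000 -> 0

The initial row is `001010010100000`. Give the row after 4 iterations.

011111111110000
110000000011000
111000000111101
001100001100111

001100001100111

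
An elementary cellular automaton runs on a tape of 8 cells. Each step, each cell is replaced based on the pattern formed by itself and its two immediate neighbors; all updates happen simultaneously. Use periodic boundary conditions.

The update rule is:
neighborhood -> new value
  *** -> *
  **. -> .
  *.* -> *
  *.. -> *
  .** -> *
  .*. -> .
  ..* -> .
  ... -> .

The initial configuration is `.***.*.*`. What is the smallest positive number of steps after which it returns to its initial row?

***.*.*.
**.*.*.*
*.*.*.**
.*.*.***
*.*.***.
.*.***.*
*.***.*.
.***.*.*

8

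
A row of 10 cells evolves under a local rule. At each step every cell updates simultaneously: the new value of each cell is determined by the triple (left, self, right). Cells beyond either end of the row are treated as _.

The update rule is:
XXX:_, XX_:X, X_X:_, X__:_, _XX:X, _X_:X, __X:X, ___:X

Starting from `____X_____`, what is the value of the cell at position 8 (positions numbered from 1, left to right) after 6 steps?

_

XXXXX_XXXX
X___X_X__X
X_XXX_X_XX
X_X_X_X_XX
X_X_X_X_XX  (fixed point — unchanged through step 6)
position 8 holds _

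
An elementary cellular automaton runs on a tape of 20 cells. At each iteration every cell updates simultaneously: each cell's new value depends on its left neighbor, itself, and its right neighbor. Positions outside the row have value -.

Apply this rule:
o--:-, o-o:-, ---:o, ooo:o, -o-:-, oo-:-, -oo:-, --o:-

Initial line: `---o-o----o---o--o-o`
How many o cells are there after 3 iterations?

10

iteration 1: oo-----oo---o-------
iteration 2: ---ooo----o---oooooo
iteration 3: oo--o--oo---o--oooo-
count of o: 10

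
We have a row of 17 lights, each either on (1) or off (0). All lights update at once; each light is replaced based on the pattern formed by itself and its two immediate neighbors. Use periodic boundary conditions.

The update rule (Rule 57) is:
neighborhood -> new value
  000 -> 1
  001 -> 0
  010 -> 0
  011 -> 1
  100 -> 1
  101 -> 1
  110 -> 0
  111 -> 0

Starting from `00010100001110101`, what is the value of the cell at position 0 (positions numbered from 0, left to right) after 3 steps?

0

11001011101001010
10100110010100101
01010101001010011
position 0 holds 0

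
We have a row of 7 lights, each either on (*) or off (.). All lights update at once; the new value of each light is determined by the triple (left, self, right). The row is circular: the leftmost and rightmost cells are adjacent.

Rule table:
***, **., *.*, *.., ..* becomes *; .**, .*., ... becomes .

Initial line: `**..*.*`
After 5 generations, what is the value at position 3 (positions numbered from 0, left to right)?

.

****.*.
.****.*
*.****.
.*.****
*.*.***
position 3 holds .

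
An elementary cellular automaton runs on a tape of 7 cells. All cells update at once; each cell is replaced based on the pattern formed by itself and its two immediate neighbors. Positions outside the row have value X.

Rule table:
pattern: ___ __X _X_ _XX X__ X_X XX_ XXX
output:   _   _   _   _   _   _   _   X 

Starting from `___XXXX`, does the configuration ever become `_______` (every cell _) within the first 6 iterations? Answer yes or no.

____XXX
_____XX
______X
_______
all cells are _ at iteration 4

yes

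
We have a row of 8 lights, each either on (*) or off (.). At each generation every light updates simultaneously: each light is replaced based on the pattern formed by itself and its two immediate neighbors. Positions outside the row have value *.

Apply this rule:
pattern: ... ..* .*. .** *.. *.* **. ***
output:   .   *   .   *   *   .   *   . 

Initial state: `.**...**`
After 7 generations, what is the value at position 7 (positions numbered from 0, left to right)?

.***.**.
.*.*.**.
.....**.
*...***.
**.**.*.
.*.**...
...***.*
position 7 holds *

*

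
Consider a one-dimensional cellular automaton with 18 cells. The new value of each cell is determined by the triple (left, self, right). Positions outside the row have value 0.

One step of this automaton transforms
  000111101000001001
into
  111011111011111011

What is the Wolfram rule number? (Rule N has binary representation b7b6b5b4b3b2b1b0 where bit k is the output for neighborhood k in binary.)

231

position 4: 111 → 1  (bit 7 = 1)
position 6: 110 → 1  (bit 6 = 1)
position 7: 101 → 1  (bit 5 = 1)
position 9: 100 → 0  (bit 4 = 0)
position 3: 011 → 0  (bit 3 = 0)
position 8: 010 → 1  (bit 2 = 1)
position 2: 001 → 1  (bit 1 = 1)
position 0: 000 → 1  (bit 0 = 1)
bits b7..b0 = 11100111 = 231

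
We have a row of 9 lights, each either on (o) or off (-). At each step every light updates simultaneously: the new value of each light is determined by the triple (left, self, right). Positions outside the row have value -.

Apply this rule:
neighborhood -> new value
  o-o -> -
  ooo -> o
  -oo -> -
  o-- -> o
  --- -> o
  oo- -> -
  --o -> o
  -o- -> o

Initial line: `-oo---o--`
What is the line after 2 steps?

ooo-oooo-

step 1: o--oooooo
step 2: ooo-oooo-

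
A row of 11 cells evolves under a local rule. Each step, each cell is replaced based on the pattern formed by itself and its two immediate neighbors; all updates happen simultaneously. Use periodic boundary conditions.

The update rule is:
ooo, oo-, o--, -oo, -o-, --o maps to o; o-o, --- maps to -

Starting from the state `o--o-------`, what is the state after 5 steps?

ooooo-----o
oooooo---oo
ooooooo-ooo
ooooooo-ooo  (fixed point — unchanged through step 5)

ooooooo-ooo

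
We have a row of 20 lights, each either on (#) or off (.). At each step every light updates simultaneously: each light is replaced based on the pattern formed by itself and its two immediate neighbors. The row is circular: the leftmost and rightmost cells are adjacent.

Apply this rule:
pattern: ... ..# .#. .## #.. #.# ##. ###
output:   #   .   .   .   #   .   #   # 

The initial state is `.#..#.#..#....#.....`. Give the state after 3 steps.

..#....#..###..#####
#..###..#..###..####
##..###..#..###..###

##..###..#..###..###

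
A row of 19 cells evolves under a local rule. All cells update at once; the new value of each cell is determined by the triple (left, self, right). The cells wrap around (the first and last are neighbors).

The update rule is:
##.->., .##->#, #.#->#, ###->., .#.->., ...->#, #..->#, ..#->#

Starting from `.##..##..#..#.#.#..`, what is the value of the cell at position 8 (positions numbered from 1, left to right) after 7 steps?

#

##.###.##.##.#.#.##
..##..##.##.#.#.##.
###.###.##.#.#.##.#
...##..##.#.#.##.##
####.###.#.#.##.##.
#...##..#.#.##.##.#
.####.##.#.##.##.##
position 8 holds #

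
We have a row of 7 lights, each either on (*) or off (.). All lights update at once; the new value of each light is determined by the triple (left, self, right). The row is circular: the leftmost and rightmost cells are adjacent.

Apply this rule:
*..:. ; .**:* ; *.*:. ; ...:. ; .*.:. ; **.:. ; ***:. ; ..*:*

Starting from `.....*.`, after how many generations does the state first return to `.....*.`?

....*..
...*...
..*....
.*.....
*......
......*
.....*.

7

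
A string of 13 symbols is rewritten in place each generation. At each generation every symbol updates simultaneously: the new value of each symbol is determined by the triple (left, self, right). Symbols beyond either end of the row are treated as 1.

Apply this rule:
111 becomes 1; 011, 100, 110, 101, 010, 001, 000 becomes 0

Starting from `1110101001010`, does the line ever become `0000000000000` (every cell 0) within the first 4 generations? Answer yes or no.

yes

1100000000000
1000000000000
0000000000000
all cells are 0 at generation 3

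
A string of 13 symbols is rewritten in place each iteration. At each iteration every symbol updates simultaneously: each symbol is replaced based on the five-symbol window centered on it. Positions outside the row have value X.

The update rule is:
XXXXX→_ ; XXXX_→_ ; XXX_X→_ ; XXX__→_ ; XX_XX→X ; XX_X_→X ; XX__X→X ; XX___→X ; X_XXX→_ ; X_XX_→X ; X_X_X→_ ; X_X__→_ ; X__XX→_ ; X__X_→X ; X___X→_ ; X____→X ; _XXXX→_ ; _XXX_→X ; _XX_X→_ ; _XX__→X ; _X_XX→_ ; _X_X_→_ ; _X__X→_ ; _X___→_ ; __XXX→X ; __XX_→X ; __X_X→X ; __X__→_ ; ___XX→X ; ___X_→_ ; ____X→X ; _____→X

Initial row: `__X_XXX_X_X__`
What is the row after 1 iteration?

XXX__X_X_____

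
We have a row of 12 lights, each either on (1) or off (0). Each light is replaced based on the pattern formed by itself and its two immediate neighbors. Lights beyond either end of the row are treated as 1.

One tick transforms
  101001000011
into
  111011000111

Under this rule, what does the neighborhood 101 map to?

At position 1 the neighborhood is 101; the next row has 1 there.

1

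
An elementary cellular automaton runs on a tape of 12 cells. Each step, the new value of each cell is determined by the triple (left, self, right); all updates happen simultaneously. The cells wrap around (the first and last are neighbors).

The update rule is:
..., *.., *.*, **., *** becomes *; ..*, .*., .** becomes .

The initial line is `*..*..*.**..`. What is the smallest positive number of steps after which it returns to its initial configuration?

12

step 1: .*..*..*.**.
step 2: ..*..*..*.**
step 3: *..*..*..*.*
step 4: **..*..*..*.
step 5: .**..*..*..*
step 6: *.**..*..*..
step 7: .*.**..*..*.
step 8: ..*.**..*..*
step 9: *..*.**..*..
step 10: .*..*.**..*.
step 11: ..*..*.**..*
step 12: *..*..*.**..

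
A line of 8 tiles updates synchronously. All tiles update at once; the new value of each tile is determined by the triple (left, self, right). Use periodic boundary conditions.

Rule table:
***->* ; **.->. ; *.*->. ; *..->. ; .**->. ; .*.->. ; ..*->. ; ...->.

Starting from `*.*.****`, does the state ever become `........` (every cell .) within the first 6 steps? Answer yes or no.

step 1: .....***
step 2: ......*.
step 3: ........
all cells are . at step 3

yes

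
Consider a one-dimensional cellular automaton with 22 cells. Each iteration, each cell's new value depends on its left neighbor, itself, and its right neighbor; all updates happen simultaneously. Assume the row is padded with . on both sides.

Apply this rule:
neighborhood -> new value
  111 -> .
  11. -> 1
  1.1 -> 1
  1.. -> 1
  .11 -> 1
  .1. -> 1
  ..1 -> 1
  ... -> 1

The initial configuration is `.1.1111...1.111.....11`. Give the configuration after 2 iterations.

1111..1111111.11111111
1..1111.....111......1

1..1111.....111......1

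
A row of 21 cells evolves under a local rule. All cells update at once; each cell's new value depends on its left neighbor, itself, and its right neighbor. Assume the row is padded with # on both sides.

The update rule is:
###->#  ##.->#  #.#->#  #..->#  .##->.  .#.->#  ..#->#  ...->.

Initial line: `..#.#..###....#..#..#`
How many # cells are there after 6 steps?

#######.###..#######.
########.####.#######
#########.####.######
##########.####.#####
###########.####.####
############.####.###
count of #: 19

19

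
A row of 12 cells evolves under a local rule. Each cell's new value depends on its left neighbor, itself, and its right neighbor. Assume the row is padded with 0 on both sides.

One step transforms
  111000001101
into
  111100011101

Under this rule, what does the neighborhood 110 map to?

At position 2 the neighborhood is 110; the next row has 1 there.

1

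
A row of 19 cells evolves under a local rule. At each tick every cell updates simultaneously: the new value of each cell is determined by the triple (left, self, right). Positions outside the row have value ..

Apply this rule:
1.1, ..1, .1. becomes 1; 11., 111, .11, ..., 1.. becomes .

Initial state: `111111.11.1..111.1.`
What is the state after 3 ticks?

....1..11.1...11...

tick 1: ......1..11.1...11.
tick 2: .....11.1..11..1...
tick 3: ....1..11.1...11...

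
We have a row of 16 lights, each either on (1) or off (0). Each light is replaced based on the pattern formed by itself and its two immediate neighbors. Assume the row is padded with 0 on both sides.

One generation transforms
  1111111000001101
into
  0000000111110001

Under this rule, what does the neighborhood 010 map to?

1

At position 15 the neighborhood is 010; the next row has 1 there.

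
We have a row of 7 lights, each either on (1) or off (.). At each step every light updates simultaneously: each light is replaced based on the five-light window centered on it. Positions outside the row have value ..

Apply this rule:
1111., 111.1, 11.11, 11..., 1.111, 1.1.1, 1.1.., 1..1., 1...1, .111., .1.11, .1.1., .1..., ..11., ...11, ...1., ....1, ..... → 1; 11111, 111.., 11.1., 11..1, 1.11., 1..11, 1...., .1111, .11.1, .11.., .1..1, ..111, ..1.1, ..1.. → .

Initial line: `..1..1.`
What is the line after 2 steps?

step 1: 11..1.1
step 2: 1..1.11

1..1.11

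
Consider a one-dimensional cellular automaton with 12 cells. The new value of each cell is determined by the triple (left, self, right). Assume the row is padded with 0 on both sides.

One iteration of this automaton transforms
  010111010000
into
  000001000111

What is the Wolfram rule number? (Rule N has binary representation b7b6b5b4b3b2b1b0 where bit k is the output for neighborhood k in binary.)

65

position 4: 111 → 0  (bit 7 = 0)
position 5: 110 → 1  (bit 6 = 1)
position 2: 101 → 0  (bit 5 = 0)
position 8: 100 → 0  (bit 4 = 0)
position 3: 011 → 0  (bit 3 = 0)
position 1: 010 → 0  (bit 2 = 0)
position 0: 001 → 0  (bit 1 = 0)
position 9: 000 → 1  (bit 0 = 1)
bits b7..b0 = 01000001 = 65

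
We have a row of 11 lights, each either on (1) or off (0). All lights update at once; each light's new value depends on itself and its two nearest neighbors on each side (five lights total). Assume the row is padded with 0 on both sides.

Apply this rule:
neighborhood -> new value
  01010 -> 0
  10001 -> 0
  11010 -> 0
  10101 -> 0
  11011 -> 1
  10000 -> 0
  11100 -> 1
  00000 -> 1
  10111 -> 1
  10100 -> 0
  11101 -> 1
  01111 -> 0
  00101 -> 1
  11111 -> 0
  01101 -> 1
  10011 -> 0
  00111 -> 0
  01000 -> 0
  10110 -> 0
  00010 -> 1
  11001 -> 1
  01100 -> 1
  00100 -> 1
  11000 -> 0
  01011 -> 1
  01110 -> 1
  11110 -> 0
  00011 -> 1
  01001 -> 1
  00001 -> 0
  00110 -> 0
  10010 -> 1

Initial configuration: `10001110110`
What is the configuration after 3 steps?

00000001001

step 1: 10010111010
step 2: 11111111000
step 3: 00000001001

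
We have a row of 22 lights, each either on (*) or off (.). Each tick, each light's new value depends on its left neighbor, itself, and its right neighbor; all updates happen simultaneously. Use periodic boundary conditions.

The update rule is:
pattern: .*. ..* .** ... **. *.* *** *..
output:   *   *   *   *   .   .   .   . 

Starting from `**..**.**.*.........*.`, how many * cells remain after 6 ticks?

8

tick 1: *..**..*..*.*********.
tick 2: *.**..**.**.*.........
tick 3: *.*..**..*..*.********
tick 4: ..*.**..**.**.*.......
tick 5: ***.*..**..*..*.******
tick 6: ....*.**..**.**.*.....
count of *: 8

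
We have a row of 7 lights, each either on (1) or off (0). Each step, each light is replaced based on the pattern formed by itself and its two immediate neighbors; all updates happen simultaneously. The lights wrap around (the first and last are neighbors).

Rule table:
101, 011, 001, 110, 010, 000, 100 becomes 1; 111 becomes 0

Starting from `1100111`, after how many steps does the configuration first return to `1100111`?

2

step 1: 0111100
step 2: 1100111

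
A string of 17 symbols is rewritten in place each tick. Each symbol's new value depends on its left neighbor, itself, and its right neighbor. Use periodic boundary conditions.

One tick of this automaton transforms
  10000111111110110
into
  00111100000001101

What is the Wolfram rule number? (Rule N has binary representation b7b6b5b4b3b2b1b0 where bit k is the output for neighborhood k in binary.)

position 6: 111 → 0  (bit 7 = 0)
position 12: 110 → 0  (bit 6 = 0)
position 13: 101 → 1  (bit 5 = 1)
position 1: 100 → 0  (bit 4 = 0)
position 5: 011 → 1  (bit 3 = 1)
position 0: 010 → 0  (bit 2 = 0)
position 4: 001 → 1  (bit 1 = 1)
position 2: 000 → 1  (bit 0 = 1)
bits b7..b0 = 00101011 = 43

43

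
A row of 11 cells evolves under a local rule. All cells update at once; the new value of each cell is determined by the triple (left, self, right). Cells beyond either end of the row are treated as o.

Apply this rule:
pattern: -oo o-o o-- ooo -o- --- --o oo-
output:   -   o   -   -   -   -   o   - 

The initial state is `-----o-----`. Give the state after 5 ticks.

o-----o-o-o

----o-----o
---o-----o-
--o-----o-o
-o-----o-o-
o-----o-o-o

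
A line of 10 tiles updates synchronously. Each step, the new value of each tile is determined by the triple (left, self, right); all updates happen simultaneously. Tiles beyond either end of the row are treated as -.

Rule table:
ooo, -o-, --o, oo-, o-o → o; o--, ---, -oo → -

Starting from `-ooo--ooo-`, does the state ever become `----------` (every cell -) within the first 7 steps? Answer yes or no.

no

step 1: o-oo-o-oo-
step 2: oo-oooo-o-
step 3: -oo-ooooo-
step 4: o-oo-oooo-
step 5: oo-oo-ooo-
step 6: -oo-oo-oo-
step 7: o-oo-oo-o-
step 7 is o-oo-oo-o-, still not uniform -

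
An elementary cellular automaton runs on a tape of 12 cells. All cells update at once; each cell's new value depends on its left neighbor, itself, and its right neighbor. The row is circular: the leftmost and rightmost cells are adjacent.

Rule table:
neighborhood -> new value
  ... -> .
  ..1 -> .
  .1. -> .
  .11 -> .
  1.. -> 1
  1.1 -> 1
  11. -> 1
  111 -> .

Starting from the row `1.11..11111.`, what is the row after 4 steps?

.1.11.....11
1.1.11.....1
11.1.11.....
.11.1.11....

.11.1.11....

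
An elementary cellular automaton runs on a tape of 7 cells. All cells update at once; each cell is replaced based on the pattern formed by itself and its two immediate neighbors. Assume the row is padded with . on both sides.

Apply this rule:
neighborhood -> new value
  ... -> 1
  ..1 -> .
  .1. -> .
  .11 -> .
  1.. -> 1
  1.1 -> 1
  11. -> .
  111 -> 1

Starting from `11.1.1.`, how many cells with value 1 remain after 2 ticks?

3

..1.1.1
1..1.1.
count of 1: 3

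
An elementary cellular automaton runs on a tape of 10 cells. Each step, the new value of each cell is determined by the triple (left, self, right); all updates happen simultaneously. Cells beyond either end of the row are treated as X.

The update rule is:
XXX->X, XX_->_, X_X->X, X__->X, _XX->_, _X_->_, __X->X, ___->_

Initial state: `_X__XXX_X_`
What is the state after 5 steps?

X_XX_X_X_X

X_XX_X_X_X
_X__X_X_X_
X_XX_X_X_X  (repeats step 1; period 2)
step 5: X_XX_X_X_X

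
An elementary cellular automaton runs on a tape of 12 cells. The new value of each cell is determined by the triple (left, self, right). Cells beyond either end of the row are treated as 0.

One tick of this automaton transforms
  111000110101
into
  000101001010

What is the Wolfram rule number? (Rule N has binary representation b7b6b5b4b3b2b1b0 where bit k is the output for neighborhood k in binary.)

50

position 1: 111 → 0  (bit 7 = 0)
position 2: 110 → 0  (bit 6 = 0)
position 8: 101 → 1  (bit 5 = 1)
position 3: 100 → 1  (bit 4 = 1)
position 0: 011 → 0  (bit 3 = 0)
position 9: 010 → 0  (bit 2 = 0)
position 5: 001 → 1  (bit 1 = 1)
position 4: 000 → 0  (bit 0 = 0)
bits b7..b0 = 00110010 = 50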